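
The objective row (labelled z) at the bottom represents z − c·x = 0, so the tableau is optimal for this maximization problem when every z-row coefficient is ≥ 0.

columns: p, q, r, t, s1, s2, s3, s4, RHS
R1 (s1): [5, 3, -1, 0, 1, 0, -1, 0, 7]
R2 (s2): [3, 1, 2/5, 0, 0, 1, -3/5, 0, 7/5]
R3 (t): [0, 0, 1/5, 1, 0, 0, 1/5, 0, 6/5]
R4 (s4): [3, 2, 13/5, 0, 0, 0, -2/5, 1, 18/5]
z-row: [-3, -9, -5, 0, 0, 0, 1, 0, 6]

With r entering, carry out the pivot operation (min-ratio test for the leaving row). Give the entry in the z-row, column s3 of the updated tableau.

3/13

Ratio test on column r — row 1: entry -1 ≤ 0; row 2: (7/5)/(2/5) = 7/2; row 3: (6/5)/(1/5) = 6; row 4: (18/5)/(13/5) = 18/13. Minimum is 18/13 at row 4 (s4 leaves); pivot element 13/5.
Divide row 4 by 13/5; eliminate column r from the other rows.
z-row update in column s3: 1 − (-5)·(-2/13) = 3/13.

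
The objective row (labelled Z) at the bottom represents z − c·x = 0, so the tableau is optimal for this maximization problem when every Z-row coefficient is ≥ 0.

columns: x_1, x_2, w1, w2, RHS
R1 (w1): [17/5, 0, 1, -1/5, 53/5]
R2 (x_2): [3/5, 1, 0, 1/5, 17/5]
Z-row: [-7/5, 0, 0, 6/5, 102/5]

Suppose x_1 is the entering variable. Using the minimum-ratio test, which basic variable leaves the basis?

w1

Column x_1 entries and ratios — w1: (53/5)/(17/5) = 53/17; x_2: (17/5)/(3/5) = 17/3.
Smallest ratio is 53/17 in the row of w1, so w1 leaves.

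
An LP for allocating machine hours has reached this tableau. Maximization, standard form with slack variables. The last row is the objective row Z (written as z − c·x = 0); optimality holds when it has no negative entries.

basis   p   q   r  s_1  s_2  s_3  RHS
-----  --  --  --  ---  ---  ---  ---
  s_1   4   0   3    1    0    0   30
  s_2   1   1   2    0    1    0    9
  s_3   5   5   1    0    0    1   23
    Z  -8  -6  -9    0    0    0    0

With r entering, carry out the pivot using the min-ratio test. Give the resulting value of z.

Ratio test on column r — row 1: 30/3 = 10; row 2: 9/2 = 9/2; row 3: 23/1 = 23. Minimum is 9/2 at row 2 (s_2 leaves); pivot element 2.
Pivot on row 2; the Z-row RHS becomes 0 − (-9)·(9/2) = 81/2.

81/2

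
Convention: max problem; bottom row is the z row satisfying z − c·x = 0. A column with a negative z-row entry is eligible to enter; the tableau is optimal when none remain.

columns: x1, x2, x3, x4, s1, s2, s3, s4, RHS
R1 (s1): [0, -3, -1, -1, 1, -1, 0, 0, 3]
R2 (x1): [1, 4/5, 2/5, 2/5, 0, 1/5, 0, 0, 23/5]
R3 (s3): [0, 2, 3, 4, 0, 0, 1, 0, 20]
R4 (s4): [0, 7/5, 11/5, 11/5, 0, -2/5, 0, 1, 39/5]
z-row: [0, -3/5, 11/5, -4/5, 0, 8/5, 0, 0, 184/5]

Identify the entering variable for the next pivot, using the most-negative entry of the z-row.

Negative z-row entries: x2: -3/5, x4: -4/5.
The most negative is -4/5 in column x4, so x4 enters.

x4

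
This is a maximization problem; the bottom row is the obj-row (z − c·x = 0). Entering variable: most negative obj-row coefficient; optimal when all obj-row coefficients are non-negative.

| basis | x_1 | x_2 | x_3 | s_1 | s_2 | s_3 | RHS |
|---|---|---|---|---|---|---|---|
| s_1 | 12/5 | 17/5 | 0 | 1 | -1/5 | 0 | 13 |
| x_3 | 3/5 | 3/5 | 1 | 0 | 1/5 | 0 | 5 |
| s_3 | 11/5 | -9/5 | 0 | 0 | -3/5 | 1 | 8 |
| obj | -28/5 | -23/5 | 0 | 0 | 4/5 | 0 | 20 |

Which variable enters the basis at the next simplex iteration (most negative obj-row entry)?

Negative obj-row entries: x_1: -28/5, x_2: -23/5.
The most negative is -28/5 in column x_1, so x_1 enters.

x_1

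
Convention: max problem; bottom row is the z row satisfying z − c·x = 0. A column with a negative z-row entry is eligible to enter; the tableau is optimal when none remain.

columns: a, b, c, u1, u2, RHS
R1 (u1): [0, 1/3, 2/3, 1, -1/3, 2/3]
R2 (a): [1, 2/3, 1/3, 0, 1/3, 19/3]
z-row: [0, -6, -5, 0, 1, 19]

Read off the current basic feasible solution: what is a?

a is basic (row 2); its value is the RHS of that row, 19/3.

19/3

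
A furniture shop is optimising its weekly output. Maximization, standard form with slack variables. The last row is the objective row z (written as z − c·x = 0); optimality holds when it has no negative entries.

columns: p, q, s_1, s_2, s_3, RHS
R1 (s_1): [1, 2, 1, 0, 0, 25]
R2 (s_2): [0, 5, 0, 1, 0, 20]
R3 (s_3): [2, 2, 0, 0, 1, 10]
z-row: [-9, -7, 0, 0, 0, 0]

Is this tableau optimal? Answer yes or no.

no

The z-row has a negative entry -9 in column p, so it is not optimal.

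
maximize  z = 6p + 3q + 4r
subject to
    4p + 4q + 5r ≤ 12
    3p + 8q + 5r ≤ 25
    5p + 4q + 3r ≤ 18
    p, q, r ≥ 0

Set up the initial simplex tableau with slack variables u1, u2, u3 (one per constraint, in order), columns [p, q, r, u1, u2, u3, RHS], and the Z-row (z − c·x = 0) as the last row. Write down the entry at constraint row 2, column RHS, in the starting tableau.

25

The RHS of constraint 2 is b_2 = 25.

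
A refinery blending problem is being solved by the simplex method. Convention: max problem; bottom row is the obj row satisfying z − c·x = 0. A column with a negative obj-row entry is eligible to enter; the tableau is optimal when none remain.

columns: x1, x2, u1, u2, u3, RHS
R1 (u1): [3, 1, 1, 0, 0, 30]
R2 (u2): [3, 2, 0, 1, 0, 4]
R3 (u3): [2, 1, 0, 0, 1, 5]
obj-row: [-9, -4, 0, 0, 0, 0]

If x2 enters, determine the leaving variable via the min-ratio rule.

u2

Column x2 entries and ratios — u1: 30/1 = 30; u2: 4/2 = 2; u3: 5/1 = 5.
Smallest ratio is 2 in the row of u2, so u2 leaves.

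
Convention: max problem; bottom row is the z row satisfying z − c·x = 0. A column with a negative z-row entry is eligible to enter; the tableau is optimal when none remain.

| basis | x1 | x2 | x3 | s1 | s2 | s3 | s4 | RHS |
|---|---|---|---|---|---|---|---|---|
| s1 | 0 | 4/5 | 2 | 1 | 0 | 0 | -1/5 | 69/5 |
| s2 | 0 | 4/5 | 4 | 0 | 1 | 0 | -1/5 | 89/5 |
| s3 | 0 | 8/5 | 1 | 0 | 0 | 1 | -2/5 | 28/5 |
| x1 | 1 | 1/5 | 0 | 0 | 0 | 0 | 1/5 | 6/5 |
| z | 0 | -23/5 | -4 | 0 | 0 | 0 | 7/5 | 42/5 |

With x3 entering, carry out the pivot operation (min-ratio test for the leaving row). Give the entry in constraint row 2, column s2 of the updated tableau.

1/4

Ratio test on column x3 — row 1: (69/5)/2 = 69/10; row 2: (89/5)/4 = 89/20; row 3: (28/5)/1 = 28/5; row 4: entry 0 ≤ 0. Minimum is 89/20 at row 2 (s2 leaves); pivot element 4.
Divide row 2 by 4; eliminate column x3 from the other rows.
In the new row 2, the s2 entry is the old entry divided by the pivot: 1/4 = 1/4.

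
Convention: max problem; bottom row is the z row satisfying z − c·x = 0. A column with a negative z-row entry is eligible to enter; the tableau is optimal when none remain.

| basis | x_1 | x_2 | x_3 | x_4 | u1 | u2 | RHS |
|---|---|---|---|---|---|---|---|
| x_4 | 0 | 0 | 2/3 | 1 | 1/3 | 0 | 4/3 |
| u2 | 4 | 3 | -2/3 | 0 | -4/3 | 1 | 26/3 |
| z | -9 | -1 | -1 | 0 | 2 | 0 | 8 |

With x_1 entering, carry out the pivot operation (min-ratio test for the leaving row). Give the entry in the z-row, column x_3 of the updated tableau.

-5/2

Ratio test on column x_1 — row 1: entry 0 ≤ 0; row 2: (26/3)/4 = 13/6. Minimum is 13/6 at row 2 (u2 leaves); pivot element 4.
Divide row 2 by 4; eliminate column x_1 from the other rows.
z-row update in column x_3: -1 − (-9)·(-1/6) = -5/2.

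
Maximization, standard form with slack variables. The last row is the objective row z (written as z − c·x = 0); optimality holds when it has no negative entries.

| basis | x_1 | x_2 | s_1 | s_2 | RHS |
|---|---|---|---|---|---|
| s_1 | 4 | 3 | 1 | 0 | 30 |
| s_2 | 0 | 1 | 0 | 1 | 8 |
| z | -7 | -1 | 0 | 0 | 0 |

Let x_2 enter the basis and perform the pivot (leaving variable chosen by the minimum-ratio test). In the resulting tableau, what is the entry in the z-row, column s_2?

Ratio test on column x_2 — row 1: 30/3 = 10; row 2: 8/1 = 8. Minimum is 8 at row 2 (s_2 leaves); pivot element 1.
Divide row 2 by 1; eliminate column x_2 from the other rows.
z-row update in column s_2: 0 − (-1)·1 = 1.

1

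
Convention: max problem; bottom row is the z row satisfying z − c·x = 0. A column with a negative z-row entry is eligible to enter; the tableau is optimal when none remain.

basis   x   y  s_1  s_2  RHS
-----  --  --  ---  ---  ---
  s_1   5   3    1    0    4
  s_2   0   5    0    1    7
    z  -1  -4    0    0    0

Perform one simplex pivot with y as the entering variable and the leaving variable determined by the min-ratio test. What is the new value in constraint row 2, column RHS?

1/3

Ratio test on column y — row 1: 4/3 = 4/3; row 2: 7/5 = 7/5. Minimum is 4/3 at row 1 (s_1 leaves); pivot element 3.
Divide row 1 by 3; eliminate column y from the other rows.
Row 2 update in column RHS: 7 − 5·(4/3) = 1/3.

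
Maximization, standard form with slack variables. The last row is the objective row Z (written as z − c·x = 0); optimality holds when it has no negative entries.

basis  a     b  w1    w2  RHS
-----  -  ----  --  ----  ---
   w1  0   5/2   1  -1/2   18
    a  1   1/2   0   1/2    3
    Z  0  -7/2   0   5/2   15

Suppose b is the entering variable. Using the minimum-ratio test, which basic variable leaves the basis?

a

Column b entries and ratios — w1: 18/(5/2) = 36/5; a: 3/(1/2) = 6.
Smallest ratio is 6 in the row of a, so a leaves.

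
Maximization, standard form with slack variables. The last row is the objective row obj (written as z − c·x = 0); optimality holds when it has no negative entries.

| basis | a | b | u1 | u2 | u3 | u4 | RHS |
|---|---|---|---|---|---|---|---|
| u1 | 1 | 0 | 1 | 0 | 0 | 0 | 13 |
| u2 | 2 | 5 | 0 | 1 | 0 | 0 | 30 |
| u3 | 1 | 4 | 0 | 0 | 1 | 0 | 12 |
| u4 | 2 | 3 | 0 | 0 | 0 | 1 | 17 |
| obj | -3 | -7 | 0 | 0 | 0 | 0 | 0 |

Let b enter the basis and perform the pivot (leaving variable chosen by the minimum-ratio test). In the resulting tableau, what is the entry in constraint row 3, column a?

1/4

Ratio test on column b — row 1: entry 0 ≤ 0; row 2: 30/5 = 6; row 3: 12/4 = 3; row 4: 17/3 = 17/3. Minimum is 3 at row 3 (u3 leaves); pivot element 4.
Divide row 3 by 4; eliminate column b from the other rows.
In the new row 3, the a entry is the old entry divided by the pivot: 1/4 = 1/4.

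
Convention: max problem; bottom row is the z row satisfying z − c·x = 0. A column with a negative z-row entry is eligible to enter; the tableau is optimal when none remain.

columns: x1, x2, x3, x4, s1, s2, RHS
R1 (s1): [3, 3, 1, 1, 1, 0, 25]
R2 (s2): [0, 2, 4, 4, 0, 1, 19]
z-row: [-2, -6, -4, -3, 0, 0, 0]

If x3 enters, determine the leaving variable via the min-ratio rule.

Column x3 entries and ratios — s1: 25/1 = 25; s2: 19/4 = 19/4.
Smallest ratio is 19/4 in the row of s2, so s2 leaves.

s2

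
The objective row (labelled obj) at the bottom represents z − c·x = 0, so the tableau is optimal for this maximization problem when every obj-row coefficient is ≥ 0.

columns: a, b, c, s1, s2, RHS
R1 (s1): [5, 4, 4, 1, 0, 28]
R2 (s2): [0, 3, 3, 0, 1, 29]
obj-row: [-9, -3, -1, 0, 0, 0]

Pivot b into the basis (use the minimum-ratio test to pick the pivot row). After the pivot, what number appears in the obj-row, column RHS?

21

Ratio test on column b — row 1: 28/4 = 7; row 2: 29/3 = 29/3. Minimum is 7 at row 1 (s1 leaves); pivot element 4.
Divide row 1 by 4; eliminate column b from the other rows.
obj-row update in column RHS: 0 − (-3)·7 = 21.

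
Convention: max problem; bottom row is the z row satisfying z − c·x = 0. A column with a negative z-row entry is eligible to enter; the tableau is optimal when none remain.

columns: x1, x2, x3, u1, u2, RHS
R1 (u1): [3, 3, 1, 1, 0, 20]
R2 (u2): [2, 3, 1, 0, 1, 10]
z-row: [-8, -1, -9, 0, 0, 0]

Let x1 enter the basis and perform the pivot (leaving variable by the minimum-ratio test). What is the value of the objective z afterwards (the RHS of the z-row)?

Ratio test on column x1 — row 1: 20/3 = 20/3; row 2: 10/2 = 5. Minimum is 5 at row 2 (u2 leaves); pivot element 2.
Pivot on row 2; the z-row RHS becomes 0 − (-8)·5 = 40.

40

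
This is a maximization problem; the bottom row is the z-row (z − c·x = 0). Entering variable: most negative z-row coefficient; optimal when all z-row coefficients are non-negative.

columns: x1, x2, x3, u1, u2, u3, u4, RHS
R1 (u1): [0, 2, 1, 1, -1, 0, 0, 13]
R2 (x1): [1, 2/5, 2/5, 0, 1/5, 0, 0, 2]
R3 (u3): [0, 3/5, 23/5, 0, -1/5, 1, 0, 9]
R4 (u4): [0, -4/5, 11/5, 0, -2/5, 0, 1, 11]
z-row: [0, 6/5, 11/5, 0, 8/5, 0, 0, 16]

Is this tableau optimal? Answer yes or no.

yes

Every z-row coefficient is ≥ 0, so the tableau is optimal.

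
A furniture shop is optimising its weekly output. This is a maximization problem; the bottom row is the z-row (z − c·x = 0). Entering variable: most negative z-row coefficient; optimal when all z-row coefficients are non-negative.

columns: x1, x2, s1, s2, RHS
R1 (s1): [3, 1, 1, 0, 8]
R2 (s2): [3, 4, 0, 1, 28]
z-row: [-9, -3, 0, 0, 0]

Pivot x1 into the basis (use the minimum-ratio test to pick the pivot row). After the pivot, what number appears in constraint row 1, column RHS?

Ratio test on column x1 — row 1: 8/3 = 8/3; row 2: 28/3 = 28/3. Minimum is 8/3 at row 1 (s1 leaves); pivot element 3.
Divide row 1 by 3; eliminate column x1 from the other rows.
In the new row 1, the RHS entry is the old entry divided by the pivot: 8/3 = 8/3.

8/3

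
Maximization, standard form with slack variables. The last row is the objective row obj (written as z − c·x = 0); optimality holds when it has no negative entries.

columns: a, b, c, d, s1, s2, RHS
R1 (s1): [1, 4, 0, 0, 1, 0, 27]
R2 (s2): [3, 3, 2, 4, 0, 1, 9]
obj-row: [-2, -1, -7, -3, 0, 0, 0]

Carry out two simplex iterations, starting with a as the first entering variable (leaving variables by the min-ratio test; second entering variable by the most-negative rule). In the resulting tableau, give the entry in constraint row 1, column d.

Ratio test on column a — row 1: 27/1 = 27; row 2: 9/3 = 3. Minimum is 3 at row 2 (s2 leaves); pivot element 3.
Divide row 2 by 3; eliminate column a from the other rows.
Second iteration: most negative obj-row entry is -17/3 in column c, so c enters.
Ratio test on column c — row 1: entry -2/3 ≤ 0; row 2: 3/(2/3) = 9/2. Minimum is 9/2 at row 2 (a leaves); pivot element 2/3.
Divide row 2 by 2/3; eliminate column c from the other rows.
After both pivots, the entry at constraint row 1, column d is 0.

0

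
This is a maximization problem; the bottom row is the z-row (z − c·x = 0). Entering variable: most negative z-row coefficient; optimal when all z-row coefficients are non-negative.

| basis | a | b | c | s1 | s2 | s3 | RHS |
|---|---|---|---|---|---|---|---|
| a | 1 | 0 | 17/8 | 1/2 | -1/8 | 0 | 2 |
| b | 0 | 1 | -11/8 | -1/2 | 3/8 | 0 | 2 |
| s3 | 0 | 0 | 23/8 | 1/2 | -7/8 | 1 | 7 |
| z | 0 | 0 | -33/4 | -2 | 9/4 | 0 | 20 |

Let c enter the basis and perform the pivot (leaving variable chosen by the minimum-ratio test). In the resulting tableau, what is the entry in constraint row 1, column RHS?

Ratio test on column c — row 1: 2/(17/8) = 16/17; row 2: entry -11/8 ≤ 0; row 3: 7/(23/8) = 56/23. Minimum is 16/17 at row 1 (a leaves); pivot element 17/8.
Divide row 1 by 17/8; eliminate column c from the other rows.
In the new row 1, the RHS entry is the old entry divided by the pivot: 2/(17/8) = 16/17.

16/17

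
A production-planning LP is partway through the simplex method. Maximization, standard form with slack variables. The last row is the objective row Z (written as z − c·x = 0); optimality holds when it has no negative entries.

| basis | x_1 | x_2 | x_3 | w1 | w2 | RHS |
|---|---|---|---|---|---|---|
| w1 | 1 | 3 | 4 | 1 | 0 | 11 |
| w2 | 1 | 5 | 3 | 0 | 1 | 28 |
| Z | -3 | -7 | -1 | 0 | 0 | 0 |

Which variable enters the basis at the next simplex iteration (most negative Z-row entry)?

x_2

Negative Z-row entries: x_1: -3, x_2: -7, x_3: -1.
The most negative is -7 in column x_2, so x_2 enters.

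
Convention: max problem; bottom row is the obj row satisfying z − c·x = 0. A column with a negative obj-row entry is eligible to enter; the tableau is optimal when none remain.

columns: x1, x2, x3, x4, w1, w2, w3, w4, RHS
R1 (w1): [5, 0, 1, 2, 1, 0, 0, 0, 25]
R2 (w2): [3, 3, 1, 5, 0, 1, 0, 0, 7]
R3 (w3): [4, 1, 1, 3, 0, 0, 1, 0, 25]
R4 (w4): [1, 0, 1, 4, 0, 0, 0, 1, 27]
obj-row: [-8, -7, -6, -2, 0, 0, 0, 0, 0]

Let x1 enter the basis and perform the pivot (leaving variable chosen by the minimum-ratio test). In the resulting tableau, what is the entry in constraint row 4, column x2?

-1

Ratio test on column x1 — row 1: 25/5 = 5; row 2: 7/3 = 7/3; row 3: 25/4 = 25/4; row 4: 27/1 = 27. Minimum is 7/3 at row 2 (w2 leaves); pivot element 3.
Divide row 2 by 3; eliminate column x1 from the other rows.
Row 4 update in column x2: 0 − 1·1 = -1.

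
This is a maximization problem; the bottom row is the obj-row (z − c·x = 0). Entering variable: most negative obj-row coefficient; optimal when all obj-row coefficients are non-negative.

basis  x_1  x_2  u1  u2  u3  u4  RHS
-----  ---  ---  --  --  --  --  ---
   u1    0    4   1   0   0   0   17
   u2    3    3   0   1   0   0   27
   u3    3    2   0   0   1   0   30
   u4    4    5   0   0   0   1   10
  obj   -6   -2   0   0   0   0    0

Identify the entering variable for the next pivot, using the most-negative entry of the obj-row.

Negative obj-row entries: x_1: -6, x_2: -2.
The most negative is -6 in column x_1, so x_1 enters.

x_1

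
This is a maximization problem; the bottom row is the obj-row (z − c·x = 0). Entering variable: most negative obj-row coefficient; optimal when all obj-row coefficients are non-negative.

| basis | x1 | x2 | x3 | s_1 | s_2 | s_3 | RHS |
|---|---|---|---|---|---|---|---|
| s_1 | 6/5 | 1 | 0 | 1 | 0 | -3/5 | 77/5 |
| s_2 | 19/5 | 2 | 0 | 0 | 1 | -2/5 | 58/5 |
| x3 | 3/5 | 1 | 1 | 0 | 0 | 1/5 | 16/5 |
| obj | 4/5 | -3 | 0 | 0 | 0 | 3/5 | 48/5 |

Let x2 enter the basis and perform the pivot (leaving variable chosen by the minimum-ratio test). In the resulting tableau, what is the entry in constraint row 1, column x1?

3/5

Ratio test on column x2 — row 1: (77/5)/1 = 77/5; row 2: (58/5)/2 = 29/5; row 3: (16/5)/1 = 16/5. Minimum is 16/5 at row 3 (x3 leaves); pivot element 1.
Divide row 3 by 1; eliminate column x2 from the other rows.
Row 1 update in column x1: 6/5 − 1·(3/5) = 3/5.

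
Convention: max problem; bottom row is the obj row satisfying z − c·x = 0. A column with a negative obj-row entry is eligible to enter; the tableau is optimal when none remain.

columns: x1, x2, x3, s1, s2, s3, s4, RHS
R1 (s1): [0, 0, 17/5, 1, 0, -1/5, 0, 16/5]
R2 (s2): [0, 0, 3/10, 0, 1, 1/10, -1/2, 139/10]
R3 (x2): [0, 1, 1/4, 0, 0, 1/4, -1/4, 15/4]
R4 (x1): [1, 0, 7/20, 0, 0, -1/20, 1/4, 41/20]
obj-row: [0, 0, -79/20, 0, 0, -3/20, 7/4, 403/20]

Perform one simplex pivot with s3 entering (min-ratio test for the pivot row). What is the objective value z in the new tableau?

Ratio test on column s3 — row 1: entry -1/5 ≤ 0; row 2: (139/10)/(1/10) = 139; row 3: (15/4)/(1/4) = 15; row 4: entry -1/20 ≤ 0. Minimum is 15 at row 3 (x2 leaves); pivot element 1/4.
Pivot on row 3; the obj-row RHS becomes 403/20 − (-3/20)·15 = 112/5.

112/5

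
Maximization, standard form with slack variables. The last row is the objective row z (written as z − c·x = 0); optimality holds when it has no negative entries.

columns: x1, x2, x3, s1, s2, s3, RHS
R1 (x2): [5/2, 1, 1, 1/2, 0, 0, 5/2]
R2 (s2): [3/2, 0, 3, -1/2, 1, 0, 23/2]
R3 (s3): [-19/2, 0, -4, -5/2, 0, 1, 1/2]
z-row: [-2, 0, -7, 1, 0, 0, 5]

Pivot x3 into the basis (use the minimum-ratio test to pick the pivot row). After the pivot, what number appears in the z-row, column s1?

Ratio test on column x3 — row 1: (5/2)/1 = 5/2; row 2: (23/2)/3 = 23/6; row 3: entry -4 ≤ 0. Minimum is 5/2 at row 1 (x2 leaves); pivot element 1.
Divide row 1 by 1; eliminate column x3 from the other rows.
z-row update in column s1: 1 − (-7)·(1/2) = 9/2.

9/2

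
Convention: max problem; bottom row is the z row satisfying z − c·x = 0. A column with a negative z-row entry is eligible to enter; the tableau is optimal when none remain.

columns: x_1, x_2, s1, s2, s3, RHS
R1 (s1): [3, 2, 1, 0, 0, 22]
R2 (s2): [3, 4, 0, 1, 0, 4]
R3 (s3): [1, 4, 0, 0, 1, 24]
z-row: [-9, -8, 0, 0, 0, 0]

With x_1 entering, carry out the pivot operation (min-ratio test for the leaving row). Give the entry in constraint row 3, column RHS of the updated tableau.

Ratio test on column x_1 — row 1: 22/3 = 22/3; row 2: 4/3 = 4/3; row 3: 24/1 = 24. Minimum is 4/3 at row 2 (s2 leaves); pivot element 3.
Divide row 2 by 3; eliminate column x_1 from the other rows.
Row 3 update in column RHS: 24 − 1·(4/3) = 68/3.

68/3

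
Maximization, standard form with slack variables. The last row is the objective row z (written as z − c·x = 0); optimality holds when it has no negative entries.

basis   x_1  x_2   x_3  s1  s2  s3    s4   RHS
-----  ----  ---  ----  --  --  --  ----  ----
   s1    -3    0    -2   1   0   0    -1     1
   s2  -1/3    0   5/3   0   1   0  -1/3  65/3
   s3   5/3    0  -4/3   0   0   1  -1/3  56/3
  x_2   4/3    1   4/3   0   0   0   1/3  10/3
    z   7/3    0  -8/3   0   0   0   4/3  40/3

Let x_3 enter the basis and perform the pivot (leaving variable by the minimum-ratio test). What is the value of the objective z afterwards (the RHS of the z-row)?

20

Ratio test on column x_3 — row 1: entry -2 ≤ 0; row 2: (65/3)/(5/3) = 13; row 3: entry -4/3 ≤ 0; row 4: (10/3)/(4/3) = 5/2. Minimum is 5/2 at row 4 (x_2 leaves); pivot element 4/3.
Pivot on row 4; the z-row RHS becomes 40/3 − (-8/3)·(5/2) = 20.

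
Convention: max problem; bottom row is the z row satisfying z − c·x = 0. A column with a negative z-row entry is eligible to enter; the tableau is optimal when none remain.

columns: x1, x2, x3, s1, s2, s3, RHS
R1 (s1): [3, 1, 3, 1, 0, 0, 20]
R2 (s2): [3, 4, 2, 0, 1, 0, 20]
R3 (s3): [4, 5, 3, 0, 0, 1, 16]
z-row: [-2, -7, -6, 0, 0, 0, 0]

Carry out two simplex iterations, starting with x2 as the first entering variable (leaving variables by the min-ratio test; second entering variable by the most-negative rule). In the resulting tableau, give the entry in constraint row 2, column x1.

1/3

Ratio test on column x2 — row 1: 20/1 = 20; row 2: 20/4 = 5; row 3: 16/5 = 16/5. Minimum is 16/5 at row 3 (s3 leaves); pivot element 5.
Divide row 3 by 5; eliminate column x2 from the other rows.
Second iteration: most negative z-row entry is -9/5 in column x3, so x3 enters.
Ratio test on column x3 — row 1: (84/5)/(12/5) = 7; row 2: entry -2/5 ≤ 0; row 3: (16/5)/(3/5) = 16/3. Minimum is 16/3 at row 3 (x2 leaves); pivot element 3/5.
Divide row 3 by 3/5; eliminate column x3 from the other rows.
After both pivots, the entry at constraint row 2, column x1 is 1/3.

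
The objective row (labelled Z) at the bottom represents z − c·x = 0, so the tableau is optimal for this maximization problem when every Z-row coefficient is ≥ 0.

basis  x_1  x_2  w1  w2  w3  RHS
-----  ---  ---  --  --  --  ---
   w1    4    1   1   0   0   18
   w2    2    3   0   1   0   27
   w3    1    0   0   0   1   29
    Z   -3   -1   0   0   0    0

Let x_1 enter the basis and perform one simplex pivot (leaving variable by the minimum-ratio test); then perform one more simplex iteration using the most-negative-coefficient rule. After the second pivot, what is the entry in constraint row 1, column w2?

Ratio test on column x_1 — row 1: 18/4 = 9/2; row 2: 27/2 = 27/2; row 3: 29/1 = 29. Minimum is 9/2 at row 1 (w1 leaves); pivot element 4.
Divide row 1 by 4; eliminate column x_1 from the other rows.
Second iteration: most negative Z-row entry is -1/4 in column x_2, so x_2 enters.
Ratio test on column x_2 — row 1: (9/2)/(1/4) = 18; row 2: 18/(5/2) = 36/5; row 3: entry -1/4 ≤ 0. Minimum is 36/5 at row 2 (w2 leaves); pivot element 5/2.
Divide row 2 by 5/2; eliminate column x_2 from the other rows.
After both pivots, the entry at constraint row 1, column w2 is -1/10.

-1/10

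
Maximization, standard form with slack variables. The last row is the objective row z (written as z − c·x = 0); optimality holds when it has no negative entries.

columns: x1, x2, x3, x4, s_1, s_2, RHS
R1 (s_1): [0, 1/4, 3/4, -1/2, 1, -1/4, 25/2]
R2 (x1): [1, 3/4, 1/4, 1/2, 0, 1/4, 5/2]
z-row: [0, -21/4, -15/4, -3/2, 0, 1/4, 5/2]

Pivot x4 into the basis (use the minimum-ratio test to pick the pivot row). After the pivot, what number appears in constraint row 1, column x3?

Ratio test on column x4 — row 1: entry -1/2 ≤ 0; row 2: (5/2)/(1/2) = 5. Minimum is 5 at row 2 (x1 leaves); pivot element 1/2.
Divide row 2 by 1/2; eliminate column x4 from the other rows.
Row 1 update in column x3: 3/4 − (-1/2)·(1/2) = 1.

1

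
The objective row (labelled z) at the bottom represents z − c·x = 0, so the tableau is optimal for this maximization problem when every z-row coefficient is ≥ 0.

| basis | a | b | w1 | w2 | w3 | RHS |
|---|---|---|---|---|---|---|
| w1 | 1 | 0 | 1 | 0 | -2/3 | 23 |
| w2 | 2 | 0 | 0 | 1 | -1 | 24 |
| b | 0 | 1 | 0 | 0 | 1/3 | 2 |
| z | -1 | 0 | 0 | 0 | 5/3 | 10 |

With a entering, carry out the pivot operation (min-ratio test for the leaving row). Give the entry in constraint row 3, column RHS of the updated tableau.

2

Ratio test on column a — row 1: 23/1 = 23; row 2: 24/2 = 12; row 3: entry 0 ≤ 0. Minimum is 12 at row 2 (w2 leaves); pivot element 2.
Divide row 2 by 2; eliminate column a from the other rows.
Row 3 update in column RHS: 2 − 0·12 = 2.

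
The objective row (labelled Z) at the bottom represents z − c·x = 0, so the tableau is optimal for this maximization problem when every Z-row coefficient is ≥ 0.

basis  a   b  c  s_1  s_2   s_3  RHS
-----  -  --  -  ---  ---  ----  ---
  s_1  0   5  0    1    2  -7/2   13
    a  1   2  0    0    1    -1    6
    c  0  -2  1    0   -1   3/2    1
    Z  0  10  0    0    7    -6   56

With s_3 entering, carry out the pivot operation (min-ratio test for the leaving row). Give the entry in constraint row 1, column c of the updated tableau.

7/3

Ratio test on column s_3 — row 1: entry -7/2 ≤ 0; row 2: entry -1 ≤ 0; row 3: 1/(3/2) = 2/3. Minimum is 2/3 at row 3 (c leaves); pivot element 3/2.
Divide row 3 by 3/2; eliminate column s_3 from the other rows.
Row 1 update in column c: 0 − (-7/2)·(2/3) = 7/3.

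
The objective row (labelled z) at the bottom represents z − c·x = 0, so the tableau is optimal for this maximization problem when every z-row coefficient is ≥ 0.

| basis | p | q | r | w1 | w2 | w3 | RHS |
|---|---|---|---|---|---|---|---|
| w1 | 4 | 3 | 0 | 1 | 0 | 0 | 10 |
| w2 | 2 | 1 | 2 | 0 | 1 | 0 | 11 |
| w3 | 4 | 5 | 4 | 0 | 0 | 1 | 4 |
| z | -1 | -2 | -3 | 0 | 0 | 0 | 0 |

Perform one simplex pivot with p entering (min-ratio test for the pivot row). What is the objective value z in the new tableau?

Ratio test on column p — row 1: 10/4 = 5/2; row 2: 11/2 = 11/2; row 3: 4/4 = 1. Minimum is 1 at row 3 (w3 leaves); pivot element 4.
Pivot on row 3; the z-row RHS becomes 0 − (-1)·1 = 1.

1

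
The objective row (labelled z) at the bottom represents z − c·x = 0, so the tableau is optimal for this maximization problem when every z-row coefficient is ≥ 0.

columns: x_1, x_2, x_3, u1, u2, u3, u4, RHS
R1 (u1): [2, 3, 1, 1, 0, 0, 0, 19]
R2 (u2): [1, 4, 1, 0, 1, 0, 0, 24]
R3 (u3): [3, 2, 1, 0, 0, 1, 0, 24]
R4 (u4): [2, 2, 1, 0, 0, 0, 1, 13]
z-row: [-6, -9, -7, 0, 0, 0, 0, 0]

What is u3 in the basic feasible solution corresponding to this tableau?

u3 is basic (row 3); its value is the RHS of that row, 24.

24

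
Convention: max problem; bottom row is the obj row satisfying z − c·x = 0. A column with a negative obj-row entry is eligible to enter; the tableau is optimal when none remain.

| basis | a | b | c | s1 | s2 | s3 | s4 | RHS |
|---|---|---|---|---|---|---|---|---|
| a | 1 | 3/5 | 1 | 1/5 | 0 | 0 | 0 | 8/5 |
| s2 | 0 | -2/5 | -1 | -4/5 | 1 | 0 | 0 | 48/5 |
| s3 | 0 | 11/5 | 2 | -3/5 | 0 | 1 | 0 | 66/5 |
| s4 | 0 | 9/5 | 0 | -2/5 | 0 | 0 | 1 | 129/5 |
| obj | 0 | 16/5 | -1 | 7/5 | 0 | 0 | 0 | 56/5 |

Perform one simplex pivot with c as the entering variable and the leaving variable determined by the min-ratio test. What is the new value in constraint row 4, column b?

9/5

Ratio test on column c — row 1: (8/5)/1 = 8/5; row 2: entry -1 ≤ 0; row 3: (66/5)/2 = 33/5; row 4: entry 0 ≤ 0. Minimum is 8/5 at row 1 (a leaves); pivot element 1.
Divide row 1 by 1; eliminate column c from the other rows.
Row 4 update in column b: 9/5 − 0·(3/5) = 9/5.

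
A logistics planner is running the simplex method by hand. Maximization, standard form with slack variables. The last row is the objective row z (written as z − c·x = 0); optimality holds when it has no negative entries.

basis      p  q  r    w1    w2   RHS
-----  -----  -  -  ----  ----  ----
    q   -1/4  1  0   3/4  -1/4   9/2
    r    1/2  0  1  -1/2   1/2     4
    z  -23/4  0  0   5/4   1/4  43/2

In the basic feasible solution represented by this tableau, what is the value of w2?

w2 is not in the basis, so in the current basic feasible solution w2 = 0.

0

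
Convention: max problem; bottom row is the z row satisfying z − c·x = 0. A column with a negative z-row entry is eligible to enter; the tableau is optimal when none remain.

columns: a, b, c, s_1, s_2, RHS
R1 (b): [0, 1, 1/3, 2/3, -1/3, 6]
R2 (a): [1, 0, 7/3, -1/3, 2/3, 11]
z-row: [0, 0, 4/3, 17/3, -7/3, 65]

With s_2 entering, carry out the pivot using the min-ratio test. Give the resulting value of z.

Ratio test on column s_2 — row 1: entry -1/3 ≤ 0; row 2: 11/(2/3) = 33/2. Minimum is 33/2 at row 2 (a leaves); pivot element 2/3.
Pivot on row 2; the z-row RHS becomes 65 − (-7/3)·(33/2) = 207/2.

207/2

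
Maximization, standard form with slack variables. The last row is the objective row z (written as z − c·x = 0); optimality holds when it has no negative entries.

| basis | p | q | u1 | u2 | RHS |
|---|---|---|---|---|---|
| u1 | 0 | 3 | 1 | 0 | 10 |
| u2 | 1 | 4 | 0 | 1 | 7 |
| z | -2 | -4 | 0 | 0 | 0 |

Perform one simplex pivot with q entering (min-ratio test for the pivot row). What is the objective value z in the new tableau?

7

Ratio test on column q — row 1: 10/3 = 10/3; row 2: 7/4 = 7/4. Minimum is 7/4 at row 2 (u2 leaves); pivot element 4.
Pivot on row 2; the z-row RHS becomes 0 − (-4)·(7/4) = 7.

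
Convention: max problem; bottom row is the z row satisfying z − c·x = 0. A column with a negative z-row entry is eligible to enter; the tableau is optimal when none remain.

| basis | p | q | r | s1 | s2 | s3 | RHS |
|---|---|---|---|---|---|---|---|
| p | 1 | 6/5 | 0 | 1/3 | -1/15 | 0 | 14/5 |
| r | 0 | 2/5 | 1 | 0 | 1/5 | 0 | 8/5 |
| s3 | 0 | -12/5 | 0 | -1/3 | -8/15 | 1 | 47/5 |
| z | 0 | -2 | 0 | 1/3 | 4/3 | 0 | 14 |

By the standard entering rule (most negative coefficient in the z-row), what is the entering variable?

Negative z-row entries: q: -2.
The most negative is -2 in column q, so q enters.

q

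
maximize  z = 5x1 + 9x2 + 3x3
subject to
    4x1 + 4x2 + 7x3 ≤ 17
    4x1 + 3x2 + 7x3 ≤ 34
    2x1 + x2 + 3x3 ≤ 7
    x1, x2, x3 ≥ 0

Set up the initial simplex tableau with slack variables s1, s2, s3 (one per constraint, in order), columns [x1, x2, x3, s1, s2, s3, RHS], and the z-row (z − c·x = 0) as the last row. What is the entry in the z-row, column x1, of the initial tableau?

The z-row carries the negated objective coefficients: the x1 entry is -5.

-5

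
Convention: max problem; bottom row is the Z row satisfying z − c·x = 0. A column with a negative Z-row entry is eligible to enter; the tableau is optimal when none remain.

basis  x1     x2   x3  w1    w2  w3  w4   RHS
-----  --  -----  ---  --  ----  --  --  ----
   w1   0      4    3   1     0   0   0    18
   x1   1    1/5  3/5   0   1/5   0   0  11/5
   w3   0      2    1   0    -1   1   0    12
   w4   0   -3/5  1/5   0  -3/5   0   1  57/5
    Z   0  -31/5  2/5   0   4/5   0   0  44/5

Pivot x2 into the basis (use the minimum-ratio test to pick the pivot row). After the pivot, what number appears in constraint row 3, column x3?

-1/2

Ratio test on column x2 — row 1: 18/4 = 9/2; row 2: (11/5)/(1/5) = 11; row 3: 12/2 = 6; row 4: entry -3/5 ≤ 0. Minimum is 9/2 at row 1 (w1 leaves); pivot element 4.
Divide row 1 by 4; eliminate column x2 from the other rows.
Row 3 update in column x3: 1 − 2·(3/4) = -1/2.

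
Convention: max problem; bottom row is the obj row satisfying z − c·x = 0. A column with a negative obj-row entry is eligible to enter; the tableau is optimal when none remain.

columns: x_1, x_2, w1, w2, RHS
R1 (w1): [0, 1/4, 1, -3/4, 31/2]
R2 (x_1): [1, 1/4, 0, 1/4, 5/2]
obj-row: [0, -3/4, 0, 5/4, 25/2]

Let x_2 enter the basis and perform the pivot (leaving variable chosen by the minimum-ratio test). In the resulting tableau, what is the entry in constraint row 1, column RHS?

Ratio test on column x_2 — row 1: (31/2)/(1/4) = 62; row 2: (5/2)/(1/4) = 10. Minimum is 10 at row 2 (x_1 leaves); pivot element 1/4.
Divide row 2 by 1/4; eliminate column x_2 from the other rows.
Row 1 update in column RHS: 31/2 − (1/4)·10 = 13.

13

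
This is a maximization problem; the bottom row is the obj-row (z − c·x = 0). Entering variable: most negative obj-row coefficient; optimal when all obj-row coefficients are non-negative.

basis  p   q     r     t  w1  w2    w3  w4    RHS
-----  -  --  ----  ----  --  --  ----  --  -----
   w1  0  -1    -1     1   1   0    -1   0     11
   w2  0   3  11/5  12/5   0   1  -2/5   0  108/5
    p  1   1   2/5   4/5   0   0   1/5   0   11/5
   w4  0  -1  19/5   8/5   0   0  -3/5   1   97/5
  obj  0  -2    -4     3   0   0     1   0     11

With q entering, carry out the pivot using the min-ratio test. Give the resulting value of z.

Ratio test on column q — row 1: entry -1 ≤ 0; row 2: (108/5)/3 = 36/5; row 3: (11/5)/1 = 11/5; row 4: entry -1 ≤ 0. Minimum is 11/5 at row 3 (p leaves); pivot element 1.
Pivot on row 3; the obj-row RHS becomes 11 − (-2)·(11/5) = 77/5.

77/5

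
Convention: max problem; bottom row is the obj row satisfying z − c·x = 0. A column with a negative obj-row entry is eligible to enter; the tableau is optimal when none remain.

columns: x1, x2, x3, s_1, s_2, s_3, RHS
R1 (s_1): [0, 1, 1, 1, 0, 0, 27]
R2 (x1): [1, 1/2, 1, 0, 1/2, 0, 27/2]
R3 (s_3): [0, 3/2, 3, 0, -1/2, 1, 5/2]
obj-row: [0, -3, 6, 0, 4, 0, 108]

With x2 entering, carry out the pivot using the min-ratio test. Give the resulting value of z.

Ratio test on column x2 — row 1: 27/1 = 27; row 2: (27/2)/(1/2) = 27; row 3: (5/2)/(3/2) = 5/3. Minimum is 5/3 at row 3 (s_3 leaves); pivot element 3/2.
Pivot on row 3; the obj-row RHS becomes 108 − (-3)·(5/3) = 113.

113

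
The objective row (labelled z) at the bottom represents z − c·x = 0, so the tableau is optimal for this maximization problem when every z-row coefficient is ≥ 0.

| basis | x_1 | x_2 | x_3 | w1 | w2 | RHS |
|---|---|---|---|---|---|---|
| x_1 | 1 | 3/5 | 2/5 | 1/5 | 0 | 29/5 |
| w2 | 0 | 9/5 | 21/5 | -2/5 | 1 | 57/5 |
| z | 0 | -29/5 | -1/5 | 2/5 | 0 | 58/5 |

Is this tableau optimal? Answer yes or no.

no

The z-row has a negative entry -29/5 in column x_2, so it is not optimal.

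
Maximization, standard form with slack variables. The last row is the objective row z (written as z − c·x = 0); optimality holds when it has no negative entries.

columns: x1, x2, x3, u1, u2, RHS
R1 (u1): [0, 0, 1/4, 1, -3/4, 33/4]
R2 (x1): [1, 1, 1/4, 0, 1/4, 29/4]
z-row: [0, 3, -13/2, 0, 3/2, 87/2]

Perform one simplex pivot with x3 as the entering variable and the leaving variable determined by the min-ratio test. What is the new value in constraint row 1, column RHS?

Ratio test on column x3 — row 1: (33/4)/(1/4) = 33; row 2: (29/4)/(1/4) = 29. Minimum is 29 at row 2 (x1 leaves); pivot element 1/4.
Divide row 2 by 1/4; eliminate column x3 from the other rows.
Row 1 update in column RHS: 33/4 − (1/4)·29 = 1.

1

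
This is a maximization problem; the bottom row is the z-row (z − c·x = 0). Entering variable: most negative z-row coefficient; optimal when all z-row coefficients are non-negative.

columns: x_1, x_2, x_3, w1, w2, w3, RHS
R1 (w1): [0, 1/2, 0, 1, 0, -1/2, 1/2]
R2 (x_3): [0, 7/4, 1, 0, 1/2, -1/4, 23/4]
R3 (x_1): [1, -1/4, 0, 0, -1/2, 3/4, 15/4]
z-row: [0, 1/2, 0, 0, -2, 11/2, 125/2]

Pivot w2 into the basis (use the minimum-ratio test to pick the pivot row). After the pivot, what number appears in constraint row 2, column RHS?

23/2

Ratio test on column w2 — row 1: entry 0 ≤ 0; row 2: (23/4)/(1/2) = 23/2; row 3: entry -1/2 ≤ 0. Minimum is 23/2 at row 2 (x_3 leaves); pivot element 1/2.
Divide row 2 by 1/2; eliminate column w2 from the other rows.
In the new row 2, the RHS entry is the old entry divided by the pivot: (23/4)/(1/2) = 23/2.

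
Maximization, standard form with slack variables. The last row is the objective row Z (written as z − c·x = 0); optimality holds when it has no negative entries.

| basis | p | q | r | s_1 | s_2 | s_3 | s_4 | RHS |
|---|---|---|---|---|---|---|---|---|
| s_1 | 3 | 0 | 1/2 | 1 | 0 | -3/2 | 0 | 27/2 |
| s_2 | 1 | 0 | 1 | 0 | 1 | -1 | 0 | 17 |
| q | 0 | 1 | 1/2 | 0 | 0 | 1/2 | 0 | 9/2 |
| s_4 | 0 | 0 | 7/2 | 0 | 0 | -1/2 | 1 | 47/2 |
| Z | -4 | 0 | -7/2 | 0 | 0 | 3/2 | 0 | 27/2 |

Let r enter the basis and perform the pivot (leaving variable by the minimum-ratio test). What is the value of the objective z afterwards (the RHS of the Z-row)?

Ratio test on column r — row 1: (27/2)/(1/2) = 27; row 2: 17/1 = 17; row 3: (9/2)/(1/2) = 9; row 4: (47/2)/(7/2) = 47/7. Minimum is 47/7 at row 4 (s_4 leaves); pivot element 7/2.
Pivot on row 4; the Z-row RHS becomes 27/2 − (-7/2)·(47/7) = 37.

37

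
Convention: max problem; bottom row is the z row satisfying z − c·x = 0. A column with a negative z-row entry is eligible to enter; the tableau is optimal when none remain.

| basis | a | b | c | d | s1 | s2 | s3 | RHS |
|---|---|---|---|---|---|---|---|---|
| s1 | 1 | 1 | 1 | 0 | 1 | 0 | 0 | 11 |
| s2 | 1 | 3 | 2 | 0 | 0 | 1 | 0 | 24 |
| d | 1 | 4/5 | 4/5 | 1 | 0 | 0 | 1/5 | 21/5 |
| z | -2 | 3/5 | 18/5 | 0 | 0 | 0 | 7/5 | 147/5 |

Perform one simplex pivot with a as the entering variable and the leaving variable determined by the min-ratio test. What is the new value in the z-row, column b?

11/5

Ratio test on column a — row 1: 11/1 = 11; row 2: 24/1 = 24; row 3: (21/5)/1 = 21/5. Minimum is 21/5 at row 3 (d leaves); pivot element 1.
Divide row 3 by 1; eliminate column a from the other rows.
z-row update in column b: 3/5 − (-2)·(4/5) = 11/5.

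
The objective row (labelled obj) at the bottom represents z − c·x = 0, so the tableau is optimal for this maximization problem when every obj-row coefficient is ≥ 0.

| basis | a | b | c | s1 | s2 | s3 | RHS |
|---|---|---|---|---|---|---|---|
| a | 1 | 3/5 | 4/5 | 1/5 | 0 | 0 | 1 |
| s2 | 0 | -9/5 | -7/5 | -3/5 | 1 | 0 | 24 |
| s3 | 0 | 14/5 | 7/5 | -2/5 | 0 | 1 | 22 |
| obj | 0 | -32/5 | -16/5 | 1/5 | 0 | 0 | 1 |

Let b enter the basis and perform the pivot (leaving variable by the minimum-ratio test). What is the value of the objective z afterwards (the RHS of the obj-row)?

Ratio test on column b — row 1: 1/(3/5) = 5/3; row 2: entry -9/5 ≤ 0; row 3: 22/(14/5) = 55/7. Minimum is 5/3 at row 1 (a leaves); pivot element 3/5.
Pivot on row 1; the obj-row RHS becomes 1 − (-32/5)·(5/3) = 35/3.

35/3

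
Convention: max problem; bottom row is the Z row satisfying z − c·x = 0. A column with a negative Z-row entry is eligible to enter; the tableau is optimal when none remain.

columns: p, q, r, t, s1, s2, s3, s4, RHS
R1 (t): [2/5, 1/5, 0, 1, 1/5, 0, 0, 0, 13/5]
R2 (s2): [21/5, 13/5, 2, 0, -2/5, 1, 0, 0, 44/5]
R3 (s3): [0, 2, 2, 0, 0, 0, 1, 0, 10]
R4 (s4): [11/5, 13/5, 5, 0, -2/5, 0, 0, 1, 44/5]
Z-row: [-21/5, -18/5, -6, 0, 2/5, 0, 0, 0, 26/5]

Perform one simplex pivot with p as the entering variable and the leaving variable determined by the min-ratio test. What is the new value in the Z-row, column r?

Ratio test on column p — row 1: (13/5)/(2/5) = 13/2; row 2: (44/5)/(21/5) = 44/21; row 3: entry 0 ≤ 0; row 4: (44/5)/(11/5) = 4. Minimum is 44/21 at row 2 (s2 leaves); pivot element 21/5.
Divide row 2 by 21/5; eliminate column p from the other rows.
Z-row update in column r: -6 − (-21/5)·(10/21) = -4.

-4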